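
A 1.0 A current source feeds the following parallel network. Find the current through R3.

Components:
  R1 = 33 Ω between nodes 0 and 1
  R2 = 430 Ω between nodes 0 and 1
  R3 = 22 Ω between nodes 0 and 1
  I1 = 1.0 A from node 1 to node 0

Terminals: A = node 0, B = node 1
All resistors sit directly between nodes 0 and 1, so they are in parallel and share one voltage V; the full source current 1 A splits among them.
1/R_par = 1/33 + 1/430 + 1/22 = 0.07808 S  =>  R_par = 12.81 Ω
V = I × R_par = 1 × 12.81 = 12.81 V
I_R3 = V/R3 = 12.81/22 = 0.5821 A

Final answer: 0.5821 A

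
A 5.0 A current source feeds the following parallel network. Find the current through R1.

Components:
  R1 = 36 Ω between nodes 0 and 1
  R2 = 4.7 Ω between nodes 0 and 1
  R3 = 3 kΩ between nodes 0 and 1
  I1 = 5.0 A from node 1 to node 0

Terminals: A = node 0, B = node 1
All resistors sit directly between nodes 0 and 1, so they are in parallel and share one voltage V; the full source current 5 A splits among them.
1/R_par = 1/36 + 1/4.7 + 1/3000 = 0.2409 S  =>  R_par = 4.151 Ω
V = I × R_par = 5 × 4.151 = 20.76 V
I_R1 = V/R1 = 20.76/36 = 0.5766 A

Final answer: 0.5766 A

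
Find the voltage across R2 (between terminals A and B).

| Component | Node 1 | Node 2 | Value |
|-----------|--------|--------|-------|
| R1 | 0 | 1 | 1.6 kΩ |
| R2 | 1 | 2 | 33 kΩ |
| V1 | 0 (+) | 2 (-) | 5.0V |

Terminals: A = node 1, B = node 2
R1 and R2 are in series across V1 (node 0 → node 1 → node 2), and the output A–B is taken across R2, so this is a voltage divider.
Series current: I = V1/(R1 + R2) = 5/(1600 + 33000) = 5/34600 = 0.0001445 A
V_R2 = I × R2 = V1 × R2/(R1 + R2) = 5 × 33000/34600 = 4.769 V

Final answer: 4.769 V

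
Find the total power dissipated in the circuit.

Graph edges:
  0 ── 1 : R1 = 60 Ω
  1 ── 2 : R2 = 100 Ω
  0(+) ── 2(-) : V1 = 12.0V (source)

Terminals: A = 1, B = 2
Nodal analysis, taking node 2 as the 0 V reference.
Source V1 fixes V_0 = 12 V.
KCL at each unknown node (sum of currents leaving = 0; resistances in Ω):
  Node 1: (V_1 - 12)/60 + (V_1 - 0)/100 = 0
Collecting terms: 0.02667 × V_1 = 0.2  =>  V_1 = 7.5 V
Power in each resistor, P = (ΔV)²/R:
  P_R1 = (12 - 7.5)²/60 = 0.3375 W
  P_R2 = (7.5 - 0)²/100 = 0.5625 W
P_total = P_R1 + P_R2 = 0.9 W

Final answer: 0.9 W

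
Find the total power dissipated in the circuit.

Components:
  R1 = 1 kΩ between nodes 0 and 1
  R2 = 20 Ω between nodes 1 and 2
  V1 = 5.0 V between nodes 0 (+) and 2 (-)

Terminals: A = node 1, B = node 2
Nodal analysis, taking node 2 as the 0 V reference.
Source V1 fixes V_0 = 5 V.
KCL at each unknown node (sum of currents leaving = 0; resistances in Ω):
  Node 1: (V_1 - 5)/1000 + (V_1 - 0)/20 = 0
Collecting terms: 0.051 × V_1 = 0.005  =>  V_1 = 0.09804 V
Power in each resistor, P = (ΔV)²/R:
  P_R1 = (5 - 0.09804)²/1000 = 0.02403 W
  P_R2 = (0.09804 - 0)²/20 = 0.0004806 W
P_total = P_R1 + P_R2 = 0.02451 W

Final answer: 0.02451 W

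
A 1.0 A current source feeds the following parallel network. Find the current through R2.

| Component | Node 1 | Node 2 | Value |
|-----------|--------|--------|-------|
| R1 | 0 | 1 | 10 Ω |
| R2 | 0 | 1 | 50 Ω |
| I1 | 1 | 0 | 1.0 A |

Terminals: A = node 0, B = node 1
All resistors sit directly between nodes 0 and 1, so they are in parallel and share one voltage V; the full source current 1 A splits among them.
1/R_par = 1/10 + 1/50 = 0.12 S  =>  R_par = 8.333 Ω
V = I × R_par = 1 × 8.333 = 8.333 V
I_R2 = V/R2 = 8.333/50 = 0.1667 A

Final answer: 0.1667 A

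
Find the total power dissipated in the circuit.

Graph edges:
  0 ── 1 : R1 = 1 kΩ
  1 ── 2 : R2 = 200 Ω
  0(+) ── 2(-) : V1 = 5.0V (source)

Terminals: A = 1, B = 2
Nodal analysis, taking node 2 as the 0 V reference.
Source V1 fixes V_0 = 5 V.
KCL at each unknown node (sum of currents leaving = 0; resistances in Ω):
  Node 1: (V_1 - 5)/1000 + (V_1 - 0)/200 = 0
Collecting terms: 0.006 × V_1 = 0.005  =>  V_1 = 0.8333 V
Power in each resistor, P = (ΔV)²/R:
  P_R1 = (5 - 0.8333)²/1000 = 0.01736 W
  P_R2 = (0.8333 - 0)²/200 = 0.003472 W
P_total = P_R1 + P_R2 = 0.02083 W

Final answer: 0.02083 W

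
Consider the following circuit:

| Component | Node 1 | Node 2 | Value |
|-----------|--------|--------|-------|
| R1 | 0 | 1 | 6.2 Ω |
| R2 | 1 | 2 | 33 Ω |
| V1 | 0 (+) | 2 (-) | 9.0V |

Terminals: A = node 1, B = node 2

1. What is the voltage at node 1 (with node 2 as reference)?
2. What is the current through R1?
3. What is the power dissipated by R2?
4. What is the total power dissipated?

Nodal analysis, taking node 2 as the 0 V reference.
Source V1 fixes V_0 = 9 V.
KCL at each unknown node (sum of currents leaving = 0; resistances in Ω):
  Node 1: (V_1 - 9)/6.2 + (V_1 - 0)/33 = 0
Collecting terms: 0.1916 × V_1 = 1.452  =>  V_1 = 7.577 V
Part 1:
  Read off the nodal solution: V_1 = 7.577 V
Part 2:
  I_R1 = (V_0 - V_1)/R1 = (9 - 7.577)/6.2 = 0.2296 A
  Magnitude: I_R1 = 0.2296 A
Part 3:
  I_R2 = (V_1 - V_2)/R2 = (7.577 - 0)/33 = 0.2296 A
  P_R2 = I_R2² × R2 = (0.2296)² × 33 = 1.74 W
Part 4:
  Power in each resistor, P = (ΔV)²/R:
    P_R1 = (9 - 7.577)²/6.2 = 0.3268 W
    P_R2 = (7.577 - 0)²/33 = 1.74 W
  P_total = P_R1 + P_R2 = 2.066 W

Final answers:
1. V_1 = 7.577 V
2. I_R1 = 0.2296 A
3. P_R2 = 1.74 W
4. P_total = 2.066 W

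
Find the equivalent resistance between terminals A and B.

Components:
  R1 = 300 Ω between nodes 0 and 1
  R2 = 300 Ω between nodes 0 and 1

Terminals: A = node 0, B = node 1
Reduce the network between node 0 (A) and node 1 (B) by series/parallel combination:
  Rp1 = R1 ‖ R2 (parallel, both between nodes 0 and 1) = 1/(1/300 + 1/300) = 150 Ω
R_eq = 150 Ω

Final answer: 150 Ω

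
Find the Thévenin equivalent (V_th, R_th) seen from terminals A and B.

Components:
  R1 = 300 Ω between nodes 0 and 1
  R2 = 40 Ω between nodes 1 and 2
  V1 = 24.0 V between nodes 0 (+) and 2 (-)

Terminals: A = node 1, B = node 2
Step 1 — V_th is the open-circuit voltage V_A - V_B (nothing connected across the terminals).
Nodal analysis, taking node 2 as the 0 V reference.
Source V1 fixes V_0 = 24 V.
KCL at each unknown node (sum of currents leaving = 0; resistances in Ω):
  Node 1: (V_1 - 24)/300 + (V_1 - 0)/40 = 0
Collecting terms: 0.02833 × V_1 = 0.08  =>  V_1 = 2.824 V
V_th = V_1 - V_2 = 2.824 - 0 = 2.824 V
Step 2 — R_th: zero the source — replace V1 by a short circuit (node 2 merges into node 0) — and find the resistance seen between A (node 1) and B (node 0).
Reduce the network between node 1 (A) and node 0 (B) by series/parallel combination:
  Rp1 = R1 ‖ R2 (parallel, both between nodes 0 and 1) = 1/(1/300 + 1/40) = 35.29 Ω
R_th = 35.29 Ω

Final answer: V_th = 2.824 V, R_th = 35.29 Ω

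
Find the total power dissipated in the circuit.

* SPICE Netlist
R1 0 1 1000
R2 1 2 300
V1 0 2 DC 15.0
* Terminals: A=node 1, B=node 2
Nodal analysis, taking node 2 as the 0 V reference.
Source V1 fixes V_0 = 15 V.
KCL at each unknown node (sum of currents leaving = 0; resistances in Ω):
  Node 1: (V_1 - 15)/1000 + (V_1 - 0)/300 = 0
Collecting terms: 0.004333 × V_1 = 0.015  =>  V_1 = 3.462 V
Power in each resistor, P = (ΔV)²/R:
  P_R1 = (15 - 3.462)²/1000 = 0.1331 W
  P_R2 = (3.462 - 0)²/300 = 0.03994 W
P_total = P_R1 + P_R2 = 0.1731 W

Final answer: 0.1731 W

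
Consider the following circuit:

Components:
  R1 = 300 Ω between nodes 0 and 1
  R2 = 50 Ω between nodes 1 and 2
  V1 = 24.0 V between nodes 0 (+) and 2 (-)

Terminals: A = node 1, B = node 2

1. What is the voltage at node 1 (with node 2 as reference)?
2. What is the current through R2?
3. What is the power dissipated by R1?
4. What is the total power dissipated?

Nodal analysis, taking node 2 as the 0 V reference.
Source V1 fixes V_0 = 24 V.
KCL at each unknown node (sum of currents leaving = 0; resistances in Ω):
  Node 1: (V_1 - 24)/300 + (V_1 - 0)/50 = 0
Collecting terms: 0.02333 × V_1 = 0.08  =>  V_1 = 3.429 V
Part 1:
  Read off the nodal solution: V_1 = 3.429 V
Part 2:
  I_R2 = (V_1 - V_2)/R2 = (3.429 - 0)/50 = 0.06857 A
  Magnitude: I_R2 = 0.06857 A
Part 3:
  I_R1 = (V_0 - V_1)/R1 = (24 - 3.429)/300 = 0.06857 A
  P_R1 = I_R1² × R1 = (0.06857)² × 300 = 1.411 W
Part 4:
  Power in each resistor, P = (ΔV)²/R:
    P_R1 = (24 - 3.429)²/300 = 1.411 W
    P_R2 = (3.429 - 0)²/50 = 0.2351 W
  P_total = P_R1 + P_R2 = 1.646 W

Final answers:
1. V_1 = 3.429 V
2. I_R2 = 0.06857 A
3. P_R1 = 1.411 W
4. P_total = 1.646 W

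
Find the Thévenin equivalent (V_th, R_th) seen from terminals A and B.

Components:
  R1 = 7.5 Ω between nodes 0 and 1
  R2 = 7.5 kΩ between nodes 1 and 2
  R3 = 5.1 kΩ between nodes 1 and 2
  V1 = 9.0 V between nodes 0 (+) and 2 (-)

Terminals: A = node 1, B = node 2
Step 1 — V_th is the open-circuit voltage V_A - V_B (nothing connected across the terminals).
Nodal analysis, taking node 2 as the 0 V reference.
Source V1 fixes V_0 = 9 V.
KCL at each unknown node (sum of currents leaving = 0; resistances in Ω):
  Node 1: (V_1 - 9)/7.5 + (V_1 - 0)/7500 + (V_1 - 0)/5100 = 0
Collecting terms: 0.1337 × V_1 = 1.2  =>  V_1 = 8.978 V
V_th = V_1 - V_2 = 8.978 - 0 = 8.978 V
Step 2 — R_th: zero the source — replace V1 by a short circuit (node 2 merges into node 0) — and find the resistance seen between A (node 1) and B (node 0).
Reduce the network between node 1 (A) and node 0 (B) by series/parallel combination:
  Rp1 = R1 ‖ R2 ‖ R3 (parallel, all between nodes 0 and 1) = 1/(1/7.5 + 1/7500 + 1/5100) = 7.482 Ω
R_th = 7.482 Ω

Final answer: V_th = 8.978 V, R_th = 7.482 Ω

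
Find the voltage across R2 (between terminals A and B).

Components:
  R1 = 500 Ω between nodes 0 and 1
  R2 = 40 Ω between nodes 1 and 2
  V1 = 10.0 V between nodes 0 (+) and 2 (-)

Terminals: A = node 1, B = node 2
R1 and R2 are in series across V1 (node 0 → node 1 → node 2), and the output A–B is taken across R2, so this is a voltage divider.
Series current: I = V1/(R1 + R2) = 10/(500 + 40) = 10/540 = 0.01852 A
V_R2 = I × R2 = V1 × R2/(R1 + R2) = 10 × 40/540 = 0.7407 V

Final answer: 0.7407 V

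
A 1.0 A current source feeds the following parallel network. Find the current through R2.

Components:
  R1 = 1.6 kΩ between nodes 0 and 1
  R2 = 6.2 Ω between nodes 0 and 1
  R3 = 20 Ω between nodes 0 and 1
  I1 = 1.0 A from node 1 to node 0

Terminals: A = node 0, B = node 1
All resistors sit directly between nodes 0 and 1, so they are in parallel and share one voltage V; the full source current 1 A splits among them.
1/R_par = 1/1600 + 1/6.2 + 1/20 = 0.2119 S  =>  R_par = 4.719 Ω
V = I × R_par = 1 × 4.719 = 4.719 V
I_R2 = V/R2 = 4.719/6.2 = 0.7611 A

Final answer: 0.7611 A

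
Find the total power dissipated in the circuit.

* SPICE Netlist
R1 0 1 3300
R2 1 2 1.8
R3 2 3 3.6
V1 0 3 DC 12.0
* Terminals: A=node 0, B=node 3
Nodal analysis, taking node 3 as the 0 V reference.
Source V1 fixes V_0 = 12 V.
KCL at each unknown node (sum of currents leaving = 0; resistances in Ω):
  Node 1: (V_1 - 12)/3300 + (V_1 - V_2)/1.8 = 0
  Node 2: (V_2 - V_1)/1.8 + (V_2 - 0)/3.6 = 0
Collecting terms (coefficients in siemens):
  0.5559·V_1 - 0.5556·V_2 = 0.003636
  0.8333·V_2 - 0.5556·V_1 = 0
Determinant D = (0.5559)(0.8333) - (-0.5556)(-0.5556) = 0.1546
V_1 = [(0.003636)(0.8333) - (-0.5556)(0)]/D = 0.0196 V
V_2 = [(0.5559)(0) - (0.003636)(-0.5556)]/D = 0.01307 V
Power in each resistor, P = (ΔV)²/R:
  P_R1 = (12 - 0.0196)²/3300 = 0.04349 W
  P_R2 = (0.0196 - 0.01307)²/1.8 = 0.00002372 W
  P_R3 = (0.01307 - 0)²/3.6 = 0.00004745 W
P_total = P_R1 + P_R2 + P_R3 = 0.04357 W

Final answer: 0.04357 W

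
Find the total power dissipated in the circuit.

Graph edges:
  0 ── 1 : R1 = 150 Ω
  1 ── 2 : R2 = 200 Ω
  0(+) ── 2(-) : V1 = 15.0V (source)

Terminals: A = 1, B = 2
Nodal analysis, taking node 2 as the 0 V reference.
Source V1 fixes V_0 = 15 V.
KCL at each unknown node (sum of currents leaving = 0; resistances in Ω):
  Node 1: (V_1 - 15)/150 + (V_1 - 0)/200 = 0
Collecting terms: 0.01167 × V_1 = 0.1  =>  V_1 = 8.571 V
Power in each resistor, P = (ΔV)²/R:
  P_R1 = (15 - 8.571)²/150 = 0.2755 W
  P_R2 = (8.571 - 0)²/200 = 0.3673 W
P_total = P_R1 + P_R2 = 0.6429 W

Final answer: 0.6429 W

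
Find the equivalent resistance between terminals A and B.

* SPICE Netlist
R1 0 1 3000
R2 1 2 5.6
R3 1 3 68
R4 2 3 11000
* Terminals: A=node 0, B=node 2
Reduce the network between node 0 (A) and node 2 (B) by series/parallel combination:
  Rs1 = R3 + R4 (series, joined only at node 3) = 68 + 11000 = 11070 Ω
  Rp1 = R2 ‖ Rs1 (parallel, both between nodes 1 and 2) = 1/(1/5.6 + 1/11070) = 5.597 Ω
  Rs2 = R1 + Rp1 (series, joined only at node 1) = 3000 + 5.597 = 3006 Ω
R_eq = 3.006 kΩ

Final answer: 3.006 kΩ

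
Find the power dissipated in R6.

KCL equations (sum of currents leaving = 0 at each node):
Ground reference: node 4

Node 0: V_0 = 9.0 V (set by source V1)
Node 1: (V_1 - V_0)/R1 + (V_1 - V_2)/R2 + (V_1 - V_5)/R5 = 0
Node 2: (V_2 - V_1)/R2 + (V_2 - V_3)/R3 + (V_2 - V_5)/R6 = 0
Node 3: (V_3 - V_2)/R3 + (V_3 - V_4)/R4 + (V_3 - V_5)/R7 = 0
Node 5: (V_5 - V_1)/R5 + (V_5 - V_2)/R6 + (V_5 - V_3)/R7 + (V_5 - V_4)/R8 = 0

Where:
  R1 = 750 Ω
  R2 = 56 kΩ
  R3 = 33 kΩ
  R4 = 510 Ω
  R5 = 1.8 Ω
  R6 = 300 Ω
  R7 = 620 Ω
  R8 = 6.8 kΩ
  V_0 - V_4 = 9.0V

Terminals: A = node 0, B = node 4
Nodal analysis, taking node 4 as the 0 V reference.
Source V1 fixes V_0 = 9 V.
KCL at each unknown node (sum of currents leaving = 0; resistances in Ω):
  Node 1: (V_1 - 9)/750 + (V_1 - V_2)/56000 + (V_1 - V_5)/1.8 = 0
  Node 2: (V_2 - V_1)/56000 + (V_2 - V_3)/33000 + (V_2 - V_5)/300 = 0
  Node 3: (V_3 - V_2)/33000 + (V_3 - 0)/510 + (V_3 - V_5)/620 = 0
  Node 5: (V_5 - V_1)/1.8 + (V_5 - V_2)/300 + (V_5 - V_3)/620 + (V_5 - 0)/6800 = 0
Collecting terms (coefficients in siemens):
  0.5569·V_1 - 0.00001786·V_2 - 0.5556·V_5 = 0.012
  0.003381·V_2 - 0.00001786·V_1 - 0.0000303·V_3 - 0.003333·V_5 = 0
  0.003604·V_3 - 0.0000303·V_2 - 0.001613·V_5 = 0
  0.5606·V_5 - 0.5556·V_1 - 0.003333·V_2 - 0.001613·V_3 = 0
Solving these 4 simultaneous equations (Gaussian elimination) gives:
  V_1 = 5.058 V, V_2 = 5.024 V, V_3 = 2.302 V, V_5 = 5.049 V
I_R6 = (V_2 - V_5)/R6 = (5.024 - 5.049)/300 = -0.00008189 A
P_R6 = I_R6² × R6 = (-0.00008189)² × 300 = 0.000002012 W

Final answer: 2.012e-06 W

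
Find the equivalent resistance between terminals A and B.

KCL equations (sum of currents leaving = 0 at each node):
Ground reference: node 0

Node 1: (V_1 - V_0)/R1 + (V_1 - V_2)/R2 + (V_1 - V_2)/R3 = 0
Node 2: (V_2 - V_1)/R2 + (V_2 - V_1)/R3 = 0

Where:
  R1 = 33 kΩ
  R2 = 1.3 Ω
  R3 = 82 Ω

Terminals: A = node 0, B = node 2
Reduce the network between node 0 (A) and node 2 (B) by series/parallel combination:
  Rp1 = R2 ‖ R3 (parallel, both between nodes 1 and 2) = 1/(1/1.3 + 1/82) = 1.28 Ω
  Rs1 = R1 + Rp1 (series, joined only at node 1) = 33000 + 1.28 = 33000 Ω
R_eq = 33 kΩ

Final answer: 33 kΩ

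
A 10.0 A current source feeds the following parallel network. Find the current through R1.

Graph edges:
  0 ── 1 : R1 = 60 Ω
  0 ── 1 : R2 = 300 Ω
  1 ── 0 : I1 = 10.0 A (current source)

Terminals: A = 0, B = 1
All resistors sit directly between nodes 0 and 1, so they are in parallel and share one voltage V; the full source current 10 A splits among them.
1/R_par = 1/60 + 1/300 = 0.02 S  =>  R_par = 50 Ω
V = I × R_par = 10 × 50 = 500 V
I_R1 = V/R1 = 500/60 = 8.333 A

Final answer: 8.333 A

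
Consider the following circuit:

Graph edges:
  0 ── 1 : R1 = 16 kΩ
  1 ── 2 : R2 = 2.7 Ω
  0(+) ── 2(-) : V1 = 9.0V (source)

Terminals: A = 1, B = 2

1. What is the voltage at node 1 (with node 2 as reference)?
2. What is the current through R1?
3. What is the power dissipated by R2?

Nodal analysis, taking node 2 as the 0 V reference.
Source V1 fixes V_0 = 9 V.
KCL at each unknown node (sum of currents leaving = 0; resistances in Ω):
  Node 1: (V_1 - 9)/16000 + (V_1 - 0)/2.7 = 0
Collecting terms: 0.3704 × V_1 = 0.0005625  =>  V_1 = 0.001518 V
Part 1:
  Read off the nodal solution: V_1 = 0.001518 V
Part 2:
  I_R1 = (V_0 - V_1)/R1 = (9 - 0.001518)/16000 = 0.0005624 A
  Magnitude: I_R1 = 0.0005624 A
Part 3:
  I_R2 = (V_1 - V_2)/R2 = (0.001518 - 0)/2.7 = 0.0005624 A
  P_R2 = I_R2² × R2 = (0.0005624)² × 2.7 = 0.000000854 W

Final answers:
1. V_1 = 0.001518 V
2. I_R1 = 0.0005624 A
3. P_R2 = 8.54e-07 W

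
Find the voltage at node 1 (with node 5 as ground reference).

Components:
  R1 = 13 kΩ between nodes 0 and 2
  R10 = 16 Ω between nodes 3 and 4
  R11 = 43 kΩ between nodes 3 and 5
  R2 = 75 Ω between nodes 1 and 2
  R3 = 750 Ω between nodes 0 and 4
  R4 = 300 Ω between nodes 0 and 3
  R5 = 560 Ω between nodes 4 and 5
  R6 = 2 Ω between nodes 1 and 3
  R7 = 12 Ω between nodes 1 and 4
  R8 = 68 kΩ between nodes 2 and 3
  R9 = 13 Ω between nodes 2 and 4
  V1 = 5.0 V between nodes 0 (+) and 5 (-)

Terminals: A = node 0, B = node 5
Nodal analysis, taking node 5 as the 0 V reference.
Source V1 fixes V_0 = 5 V.
KCL at each unknown node (sum of currents leaving = 0; resistances in Ω):
  Node 1: (V_1 - V_2)/75 + (V_1 - V_3)/2 + (V_1 - V_4)/12 = 0
  Node 2: (V_2 - 5)/13000 + (V_2 - V_1)/75 + (V_2 - V_3)/68000 + (V_2 - V_4)/13 = 0
  Node 3: (V_3 - 5)/300 + (V_3 - V_1)/2 + (V_3 - V_2)/68000 + (V_3 - V_4)/16 + (V_3 - 0)/43000 = 0
  Node 4: (V_4 - 5)/750 + (V_4 - 0)/560 + (V_4 - V_1)/12 + (V_4 - V_2)/13 + (V_4 - V_3)/16 = 0
Collecting terms (coefficients in siemens):
  0.5967·V_1 - 0.01333·V_2 - 0.5·V_3 - 0.08333·V_4 = 0
  0.09035·V_2 - 0.01333·V_1 - 0.00001471·V_3 - 0.07692·V_4 = 0.0003846
  0.5659·V_3 - 0.5·V_1 - 0.00001471·V_2 - 0.0625·V_4 = 0.01667
  0.2259·V_4 - 0.08333·V_1 - 0.07692·V_2 - 0.0625·V_3 = 0.006667
Solving these 4 simultaneous equations (Gaussian elimination) gives:
  V_1 = 3.63 V, V_2 = 3.609 V, V_3 = 3.635 V, V_4 = 3.603 V
The requested potential is V_1 = 3.63 V.

Final answer: V_1 = 3.63 V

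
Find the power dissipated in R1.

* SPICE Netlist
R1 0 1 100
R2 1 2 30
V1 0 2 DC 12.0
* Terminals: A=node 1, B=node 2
Nodal analysis, taking node 2 as the 0 V reference.
Source V1 fixes V_0 = 12 V.
KCL at each unknown node (sum of currents leaving = 0; resistances in Ω):
  Node 1: (V_1 - 12)/100 + (V_1 - 0)/30 = 0
Collecting terms: 0.04333 × V_1 = 0.12  =>  V_1 = 2.769 V
I_R1 = (V_0 - V_1)/R1 = (12 - 2.769)/100 = 0.09231 A
P_R1 = I_R1² × R1 = (0.09231)² × 100 = 0.8521 W

Final answer: 0.8521 W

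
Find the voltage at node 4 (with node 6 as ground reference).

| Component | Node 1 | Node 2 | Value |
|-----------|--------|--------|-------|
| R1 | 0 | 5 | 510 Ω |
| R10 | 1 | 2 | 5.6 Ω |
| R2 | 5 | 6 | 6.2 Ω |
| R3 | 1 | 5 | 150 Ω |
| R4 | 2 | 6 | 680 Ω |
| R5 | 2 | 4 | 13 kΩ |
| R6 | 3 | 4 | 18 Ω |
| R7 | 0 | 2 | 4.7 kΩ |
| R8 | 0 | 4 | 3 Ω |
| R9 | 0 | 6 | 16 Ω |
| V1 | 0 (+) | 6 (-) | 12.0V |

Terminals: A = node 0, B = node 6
Nodal analysis, taking node 6 as the 0 V reference.
Source V1 fixes V_0 = 12 V.
KCL at each unknown node (sum of currents leaving = 0; resistances in Ω):
  Node 1: (V_1 - V_5)/150 + (V_1 - V_2)/5.6 = 0
  Node 2: (V_2 - 0)/680 + (V_2 - V_4)/13000 + (V_2 - 12)/4700 + (V_2 - V_1)/5.6 = 0
  Node 3: (V_3 - V_4)/18 = 0
  Node 4: (V_4 - V_2)/13000 + (V_4 - V_3)/18 + (V_4 - 12)/3 = 0
  Node 5: (V_5 - 12)/510 + (V_5 - 0)/6.2 + (V_5 - V_1)/150 = 0
Collecting terms (coefficients in siemens):
  0.1852·V_1 - 0.1786·V_2 - 0.006667·V_5 = 0
  0.1803·V_2 - 0.1786·V_1 - 0.00007692·V_4 = 0.002553
  0.05556·V_3 - 0.05556·V_4 = 0
  0.389·V_4 - 0.00007692·V_2 - 0.05556·V_3 = 4
  0.1699·V_5 - 0.006667·V_1 = 0.02353
Solving these 5 simultaneous equations (Gaussian elimination) gives:
  V_1 = 0.5357 V, V_2 = 0.5498 V, V_3 = 12 V, V_4 = 12 V
  V_5 = 0.1595 V
The requested potential is V_4 = 12 V.

Final answer: V_4 = 12 V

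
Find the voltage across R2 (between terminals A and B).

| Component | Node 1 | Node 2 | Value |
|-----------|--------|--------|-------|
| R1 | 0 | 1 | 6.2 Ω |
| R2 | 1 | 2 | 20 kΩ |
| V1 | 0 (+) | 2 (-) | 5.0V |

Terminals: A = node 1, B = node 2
R1 and R2 are in series across V1 (node 0 → node 1 → node 2), and the output A–B is taken across R2, so this is a voltage divider.
Series current: I = V1/(R1 + R2) = 5/(6.2 + 20000) = 5/20010 = 0.0002499 A
V_R2 = I × R2 = V1 × R2/(R1 + R2) = 5 × 20000/20010 = 4.998 V

Final answer: 4.998 V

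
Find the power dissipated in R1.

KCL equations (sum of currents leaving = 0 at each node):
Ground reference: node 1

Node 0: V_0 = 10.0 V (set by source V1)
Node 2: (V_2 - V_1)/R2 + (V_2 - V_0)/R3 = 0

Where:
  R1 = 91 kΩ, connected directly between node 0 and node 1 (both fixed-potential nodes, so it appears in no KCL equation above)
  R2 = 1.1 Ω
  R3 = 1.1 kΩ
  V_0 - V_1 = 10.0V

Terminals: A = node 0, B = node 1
Nodal analysis, taking node 1 as the 0 V reference.
Source V1 fixes V_0 = 10 V.
KCL at each unknown node (sum of currents leaving = 0; resistances in Ω):
  Node 2: (V_2 - 0)/1.1 + (V_2 - 10)/1100 = 0
Collecting terms: 0.91 × V_2 = 0.009091  =>  V_2 = 0.00999 V
I_R1 = (V_0 - V_1)/R1 = (10 - 0)/91000 = 0.0001099 A
P_R1 = I_R1² × R1 = (0.0001099)² × 91000 = 0.001099 W

Final answer: 0.001099 W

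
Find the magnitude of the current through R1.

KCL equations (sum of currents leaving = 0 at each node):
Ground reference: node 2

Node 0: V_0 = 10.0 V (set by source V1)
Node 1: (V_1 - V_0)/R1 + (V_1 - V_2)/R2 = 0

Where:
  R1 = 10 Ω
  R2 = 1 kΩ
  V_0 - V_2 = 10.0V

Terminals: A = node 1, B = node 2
Nodal analysis, taking node 2 as the 0 V reference.
Source V1 fixes V_0 = 10 V.
KCL at each unknown node (sum of currents leaving = 0; resistances in Ω):
  Node 1: (V_1 - 10)/10 + (V_1 - 0)/1000 = 0
Collecting terms: 0.101 × V_1 = 1  =>  V_1 = 9.901 V
I_R1 = (V_0 - V_1)/R1 = (10 - 9.901)/10 = 0.009901 A
|I_R1| = 0.009901 A

Final answer: |I_R1| = 0.009901 A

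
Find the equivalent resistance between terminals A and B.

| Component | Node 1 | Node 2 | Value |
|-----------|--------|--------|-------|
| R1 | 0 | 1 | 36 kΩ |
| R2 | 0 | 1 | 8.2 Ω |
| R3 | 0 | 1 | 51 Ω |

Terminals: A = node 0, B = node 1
Reduce the network between node 0 (A) and node 1 (B) by series/parallel combination:
  Rp1 = R1 ‖ R2 ‖ R3 (parallel, all between nodes 0 and 1) = 1/(1/36000 + 1/8.2 + 1/51) = 7.063 Ω
R_eq = 7.063 Ω

Final answer: 7.063 Ω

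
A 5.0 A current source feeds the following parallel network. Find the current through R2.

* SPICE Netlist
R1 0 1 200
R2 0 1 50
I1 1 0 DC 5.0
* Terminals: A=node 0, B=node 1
All resistors sit directly between nodes 0 and 1, so they are in parallel and share one voltage V; the full source current 5 A splits among them.
1/R_par = 1/200 + 1/50 = 0.025 S  =>  R_par = 40 Ω
V = I × R_par = 5 × 40 = 200 V
I_R2 = V/R2 = 200/50 = 4 A

Final answer: 4 A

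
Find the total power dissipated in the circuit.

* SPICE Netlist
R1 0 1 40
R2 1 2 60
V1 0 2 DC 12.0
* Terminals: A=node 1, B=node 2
Nodal analysis, taking node 2 as the 0 V reference.
Source V1 fixes V_0 = 12 V.
KCL at each unknown node (sum of currents leaving = 0; resistances in Ω):
  Node 1: (V_1 - 12)/40 + (V_1 - 0)/60 = 0
Collecting terms: 0.04167 × V_1 = 0.3  =>  V_1 = 7.2 V
Power in each resistor, P = (ΔV)²/R:
  P_R1 = (12 - 7.2)²/40 = 0.576 W
  P_R2 = (7.2 - 0)²/60 = 0.864 W
P_total = P_R1 + P_R2 = 1.44 W

Final answer: 1.44 W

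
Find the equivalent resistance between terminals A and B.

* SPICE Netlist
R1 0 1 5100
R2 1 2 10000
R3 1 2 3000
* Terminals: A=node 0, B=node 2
Reduce the network between node 0 (A) and node 2 (B) by series/parallel combination:
  Rp1 = R2 ‖ R3 (parallel, both between nodes 1 and 2) = 1/(1/10000 + 1/3000) = 2308 Ω
  Rs1 = R1 + Rp1 (series, joined only at node 1) = 5100 + 2308 = 7408 Ω
R_eq = 7.408 kΩ

Final answer: 7.408 kΩ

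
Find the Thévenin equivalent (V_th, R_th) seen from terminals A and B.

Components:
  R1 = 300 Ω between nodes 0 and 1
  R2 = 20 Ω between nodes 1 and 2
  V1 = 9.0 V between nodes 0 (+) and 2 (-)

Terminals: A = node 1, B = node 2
Step 1 — V_th is the open-circuit voltage V_A - V_B (nothing connected across the terminals).
Nodal analysis, taking node 2 as the 0 V reference.
Source V1 fixes V_0 = 9 V.
KCL at each unknown node (sum of currents leaving = 0; resistances in Ω):
  Node 1: (V_1 - 9)/300 + (V_1 - 0)/20 = 0
Collecting terms: 0.05333 × V_1 = 0.03  =>  V_1 = 0.5625 V
V_th = V_1 - V_2 = 0.5625 - 0 = 0.5625 V
Step 2 — R_th: zero the source — replace V1 by a short circuit (node 2 merges into node 0) — and find the resistance seen between A (node 1) and B (node 0).
Reduce the network between node 1 (A) and node 0 (B) by series/parallel combination:
  Rp1 = R1 ‖ R2 (parallel, both between nodes 0 and 1) = 1/(1/300 + 1/20) = 18.75 Ω
R_th = 18.75 Ω

Final answer: V_th = 0.5625 V, R_th = 18.75 Ω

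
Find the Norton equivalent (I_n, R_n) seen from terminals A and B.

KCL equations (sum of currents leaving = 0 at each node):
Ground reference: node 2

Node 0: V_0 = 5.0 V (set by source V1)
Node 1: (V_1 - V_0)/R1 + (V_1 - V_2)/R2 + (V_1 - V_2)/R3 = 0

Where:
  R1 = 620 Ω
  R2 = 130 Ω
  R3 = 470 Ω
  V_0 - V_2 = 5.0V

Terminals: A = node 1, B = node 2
Find the Thévenin equivalent first; then I_n = V_th/R_th and R_n = R_th.
Step 1 — V_th is the open-circuit voltage V_A - V_B (nothing connected across the terminals).
Nodal analysis, taking node 2 as the 0 V reference.
Source V1 fixes V_0 = 5 V.
KCL at each unknown node (sum of currents leaving = 0; resistances in Ω):
  Node 1: (V_1 - 5)/620 + (V_1 - 0)/130 + (V_1 - 0)/470 = 0
Collecting terms: 0.01143 × V_1 = 0.008065  =>  V_1 = 0.7054 V
V_th = V_1 - V_2 = 0.7054 - 0 = 0.7054 V
Step 2 — R_th: zero the source — replace V1 by a short circuit (node 2 merges into node 0) — and find the resistance seen between A (node 1) and B (node 0).
Reduce the network between node 1 (A) and node 0 (B) by series/parallel combination:
  Rp1 = R1 ‖ R2 ‖ R3 (parallel, all between nodes 0 and 1) = 1/(1/620 + 1/130 + 1/470) = 87.47 Ω
R_th = 87.47 Ω
I_n = V_th/R_th = 0.7054/87.47 = 0.008065 A, and R_n = R_th = 87.47 Ω

Final answer: I_n = 0.008065 A, R_n = 87.47 Ω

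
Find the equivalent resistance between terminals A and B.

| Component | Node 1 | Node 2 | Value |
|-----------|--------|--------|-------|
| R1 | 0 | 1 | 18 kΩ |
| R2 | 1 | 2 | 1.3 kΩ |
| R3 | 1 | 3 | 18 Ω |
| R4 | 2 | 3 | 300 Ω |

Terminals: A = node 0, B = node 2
Reduce the network between node 0 (A) and node 2 (B) by series/parallel combination:
  Rs1 = R3 + R4 (series, joined only at node 3) = 18 + 300 = 318 Ω
  Rp1 = R2 ‖ Rs1 (parallel, both between nodes 1 and 2) = 1/(1/1300 + 1/318) = 255.5 Ω
  Rs2 = R1 + Rp1 (series, joined only at node 1) = 18000 + 255.5 = 18260 Ω
R_eq = 18.26 kΩ

Final answer: 18.26 kΩ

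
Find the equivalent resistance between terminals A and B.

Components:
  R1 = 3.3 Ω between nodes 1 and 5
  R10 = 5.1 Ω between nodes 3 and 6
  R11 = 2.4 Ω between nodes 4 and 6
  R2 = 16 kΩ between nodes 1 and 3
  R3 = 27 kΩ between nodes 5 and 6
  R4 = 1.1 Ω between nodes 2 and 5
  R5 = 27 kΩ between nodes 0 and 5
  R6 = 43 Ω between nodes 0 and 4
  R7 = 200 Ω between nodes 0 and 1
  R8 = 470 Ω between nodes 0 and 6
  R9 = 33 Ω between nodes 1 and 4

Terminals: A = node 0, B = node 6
The network is not a plain series/parallel combination. Inject a 1 A test current into terminal A (node 0) and return it from terminal B (node 6); then R_eq = V_A / (1 A).
Nodal analysis, taking node 6 as the 0 V reference.
Current source I_test pushes 1 A into node 0 and draws it out of node 6.
KCL at each unknown node (sum of currents leaving = 0; resistances in Ω):
  Node 0: (V_0 - V_5)/27000 + (V_0 - V_4)/43 + (V_0 - V_1)/200 + (V_0 - 0)/470 - 1 = 0
  Node 1: (V_1 - V_0)/200 + (V_1 - V_5)/3.3 + (V_1 - V_3)/16000 + (V_1 - V_4)/33 = 0
  Node 2: (V_2 - V_5)/1.1 = 0
  Node 3: (V_3 - V_1)/16000 + (V_3 - 0)/5.1 = 0
  Node 4: (V_4 - V_0)/43 + (V_4 - V_1)/33 + (V_4 - 0)/2.4 = 0
  Node 5: (V_5 - V_0)/27000 + (V_5 - V_1)/3.3 + (V_5 - V_2)/1.1 + (V_5 - 0)/27000 = 0
Collecting terms (coefficients in siemens):
  0.03042·V_0 - 0.005·V_1 - 0.02326·V_4 - 0.00003704·V_5 = 1
  0.3384·V_1 - 0.005·V_0 - 0.0000625·V_3 - 0.0303·V_4 - 0.303·V_5 = 0
  0.9091·V_2 - 0.9091·V_5 = 0
  0.1961·V_3 - 0.0000625·V_1 = 0
  0.4702·V_4 - 0.02326·V_0 - 0.0303·V_1 = 0
  1.212·V_5 - 0.00003704·V_0 - 0.303·V_1 - 0.9091·V_2 = 0
Solving these 6 simultaneous equations (Gaussian elimination) gives:
  V_0 = 35.72 V, V_1 = 6.972 V, V_2 = 6.974 V, V_3 = 0.002222 V
  V_4 = 2.216 V, V_5 = 6.974 V
R_eq = V_0 / 1 A = 35.72 Ω

Final answer: 35.72 Ω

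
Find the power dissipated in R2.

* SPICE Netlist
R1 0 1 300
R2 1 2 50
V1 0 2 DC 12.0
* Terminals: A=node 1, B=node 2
Nodal analysis, taking node 2 as the 0 V reference.
Source V1 fixes V_0 = 12 V.
KCL at each unknown node (sum of currents leaving = 0; resistances in Ω):
  Node 1: (V_1 - 12)/300 + (V_1 - 0)/50 = 0
Collecting terms: 0.02333 × V_1 = 0.04  =>  V_1 = 1.714 V
I_R2 = (V_1 - V_2)/R2 = (1.714 - 0)/50 = 0.03429 A
P_R2 = I_R2² × R2 = (0.03429)² × 50 = 0.05878 W

Final answer: 0.05878 W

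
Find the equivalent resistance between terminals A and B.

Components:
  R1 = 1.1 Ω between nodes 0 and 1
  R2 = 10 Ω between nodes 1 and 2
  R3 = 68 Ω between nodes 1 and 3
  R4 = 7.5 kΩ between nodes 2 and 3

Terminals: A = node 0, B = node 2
Reduce the network between node 0 (A) and node 2 (B) by series/parallel combination:
  Rs1 = R3 + R4 (series, joined only at node 3) = 68 + 7500 = 7568 Ω
  Rp1 = R2 ‖ Rs1 (parallel, both between nodes 1 and 2) = 1/(1/10 + 1/7568) = 9.987 Ω
  Rs2 = R1 + Rp1 (series, joined only at node 1) = 1.1 + 9.987 = 11.09 Ω
R_eq = 11.09 Ω

Final answer: 11.09 Ω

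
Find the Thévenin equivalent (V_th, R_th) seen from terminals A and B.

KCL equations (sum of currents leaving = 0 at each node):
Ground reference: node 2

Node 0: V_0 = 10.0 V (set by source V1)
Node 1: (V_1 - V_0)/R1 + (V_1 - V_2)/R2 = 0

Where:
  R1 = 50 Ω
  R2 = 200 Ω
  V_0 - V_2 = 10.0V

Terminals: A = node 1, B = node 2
Step 1 — V_th is the open-circuit voltage V_A - V_B (nothing connected across the terminals).
Nodal analysis, taking node 2 as the 0 V reference.
Source V1 fixes V_0 = 10 V.
KCL at each unknown node (sum of currents leaving = 0; resistances in Ω):
  Node 1: (V_1 - 10)/50 + (V_1 - 0)/200 = 0
Collecting terms: 0.025 × V_1 = 0.2  =>  V_1 = 8 V
V_th = V_1 - V_2 = 8 - 0 = 8 V
Step 2 — R_th: zero the source — replace V1 by a short circuit (node 2 merges into node 0) — and find the resistance seen between A (node 1) and B (node 0).
Reduce the network between node 1 (A) and node 0 (B) by series/parallel combination:
  Rp1 = R1 ‖ R2 (parallel, both between nodes 0 and 1) = 1/(1/50 + 1/200) = 40 Ω
R_th = 40 Ω

Final answer: V_th = 8 V, R_th = 40 Ω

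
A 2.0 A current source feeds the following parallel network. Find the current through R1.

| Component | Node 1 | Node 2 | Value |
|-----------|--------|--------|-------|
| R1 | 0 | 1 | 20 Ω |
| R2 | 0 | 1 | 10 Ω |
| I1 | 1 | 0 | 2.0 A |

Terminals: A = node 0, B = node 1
All resistors sit directly between nodes 0 and 1, so they are in parallel and share one voltage V; the full source current 2 A splits among them.
1/R_par = 1/20 + 1/10 = 0.15 S  =>  R_par = 6.667 Ω
V = I × R_par = 2 × 6.667 = 13.33 V
I_R1 = V/R1 = 13.33/20 = 0.6667 A

Final answer: 0.6667 A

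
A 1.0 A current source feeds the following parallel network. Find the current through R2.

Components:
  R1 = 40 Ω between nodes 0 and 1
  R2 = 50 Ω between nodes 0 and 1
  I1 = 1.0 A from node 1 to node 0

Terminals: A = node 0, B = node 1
All resistors sit directly between nodes 0 and 1, so they are in parallel and share one voltage V; the full source current 1 A splits among them.
1/R_par = 1/40 + 1/50 = 0.045 S  =>  R_par = 22.22 Ω
V = I × R_par = 1 × 22.22 = 22.22 V
I_R2 = V/R2 = 22.22/50 = 0.4444 A

Final answer: 0.4444 A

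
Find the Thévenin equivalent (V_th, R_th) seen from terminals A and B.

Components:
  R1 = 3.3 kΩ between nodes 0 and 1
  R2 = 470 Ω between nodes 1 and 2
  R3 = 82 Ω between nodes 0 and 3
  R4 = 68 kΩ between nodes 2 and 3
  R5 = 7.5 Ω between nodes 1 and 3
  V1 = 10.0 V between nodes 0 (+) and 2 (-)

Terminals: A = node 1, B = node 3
Step 1 — V_th is the open-circuit voltage V_A - V_B (nothing connected across the terminals).
Nodal analysis, taking node 2 as the 0 V reference.
Source V1 fixes V_0 = 10 V.
KCL at each unknown node (sum of currents leaving = 0; resistances in Ω):
  Node 1: (V_1 - 10)/3300 + (V_1 - 0)/470 + (V_1 - V_3)/7.5 = 0
  Node 3: (V_3 - 10)/82 + (V_3 - 0)/68000 + (V_3 - V_1)/7.5 = 0
Collecting terms (coefficients in siemens):
  0.1358·V_1 - 0.1333·V_3 = 0.00303
  0.1455·V_3 - 0.1333·V_1 = 0.122
Determinant D = (0.1358)(0.1455) - (-0.1333)(-0.1333) = 0.001982
V_1 = [(0.00303)(0.1455) - (-0.1333)(0.122)]/D = 8.428 V
V_3 = [(0.1358)(0.122) - (0.00303)(-0.1333)]/D = 8.558 V
V_th = V_1 - V_3 = 8.428 - 8.558 = -0.1309 V
Step 2 — R_th: zero the source — replace V1 by a short circuit (node 2 merges into node 0) — and find the resistance seen between A (node 1) and B (node 3).
Reduce the network between node 1 (A) and node 3 (B) by series/parallel combination:
  Rp1 = R1 ‖ R2 (parallel, both between nodes 0 and 1) = 1/(1/3300 + 1/470) = 411.4 Ω
  Rp2 = R3 ‖ R4 (parallel, both between nodes 0 and 3) = 1/(1/82 + 1/68000) = 81.9 Ω
  Rs1 = Rp1 + Rp2 (series, joined only at node 0) = 411.4 + 81.9 = 493.3 Ω
  Rp3 = R5 ‖ Rs1 (parallel, both between nodes 1 and 3) = 1/(1/7.5 + 1/493.3) = 7.388 Ω
R_th = 7.388 Ω

Final answer: V_th = -0.1309 V, R_th = 7.388 Ω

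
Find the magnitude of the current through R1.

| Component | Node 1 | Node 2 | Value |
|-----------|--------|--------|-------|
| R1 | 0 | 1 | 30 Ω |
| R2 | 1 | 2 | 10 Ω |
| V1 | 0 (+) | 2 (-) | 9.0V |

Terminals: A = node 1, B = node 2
Nodal analysis, taking node 2 as the 0 V reference.
Source V1 fixes V_0 = 9 V.
KCL at each unknown node (sum of currents leaving = 0; resistances in Ω):
  Node 1: (V_1 - 9)/30 + (V_1 - 0)/10 = 0
Collecting terms: 0.1333 × V_1 = 0.3  =>  V_1 = 2.25 V
I_R1 = (V_0 - V_1)/R1 = (9 - 2.25)/30 = 0.225 A
|I_R1| = 0.225 A

Final answer: |I_R1| = 0.225 A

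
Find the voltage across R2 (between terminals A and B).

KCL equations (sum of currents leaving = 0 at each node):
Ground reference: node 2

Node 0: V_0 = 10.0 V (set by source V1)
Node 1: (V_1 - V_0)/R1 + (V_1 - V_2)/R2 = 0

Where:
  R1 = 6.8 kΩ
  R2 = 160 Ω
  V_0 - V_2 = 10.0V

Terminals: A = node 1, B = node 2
R1 and R2 are in series across V1 (node 0 → node 1 → node 2), and the output A–B is taken across R2, so this is a voltage divider.
Series current: I = V1/(R1 + R2) = 10/(6800 + 160) = 10/6960 = 0.001437 A
V_R2 = I × R2 = V1 × R2/(R1 + R2) = 10 × 160/6960 = 0.2299 V

Final answer: 0.2299 V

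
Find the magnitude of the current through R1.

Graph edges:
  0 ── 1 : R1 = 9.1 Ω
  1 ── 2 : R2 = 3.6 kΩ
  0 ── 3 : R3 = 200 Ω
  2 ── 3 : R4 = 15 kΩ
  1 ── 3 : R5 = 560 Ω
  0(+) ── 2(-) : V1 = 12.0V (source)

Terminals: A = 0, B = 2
Nodal analysis, taking node 2 as the 0 V reference.
Source V1 fixes V_0 = 12 V.
KCL at each unknown node (sum of currents leaving = 0; resistances in Ω):
  Node 1: (V_1 - 12)/9.1 + (V_1 - 0)/3600 + (V_1 - V_3)/560 = 0
  Node 3: (V_3 - 12)/200 + (V_3 - 0)/15000 + (V_3 - V_1)/560 = 0
Collecting terms (coefficients in siemens):
  0.112·V_1 - 0.001786·V_3 = 1.319
  0.006852·V_3 - 0.001786·V_1 = 0.06
Determinant D = (0.112)(0.006852) - (-0.001786)(-0.001786) = 0.000764
V_1 = [(1.319)(0.006852) - (-0.001786)(0.06)]/D = 11.97 V
V_3 = [(0.112)(0.06) - (1.319)(-0.001786)]/D = 11.87 V
I_R1 = (V_0 - V_1)/R1 = (12 - 11.97)/9.1 = 0.003491 A
|I_R1| = 0.003491 A

Final answer: |I_R1| = 0.003491 A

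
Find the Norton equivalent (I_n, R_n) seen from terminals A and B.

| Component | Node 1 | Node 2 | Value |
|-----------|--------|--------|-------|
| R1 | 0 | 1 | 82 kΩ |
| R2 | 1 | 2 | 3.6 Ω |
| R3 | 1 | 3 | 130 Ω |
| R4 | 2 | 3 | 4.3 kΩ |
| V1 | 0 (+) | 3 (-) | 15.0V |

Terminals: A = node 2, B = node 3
Find the Thévenin equivalent first; then I_n = V_th/R_th and R_n = R_th.
Step 1 — V_th is the open-circuit voltage V_A - V_B (nothing connected across the terminals).
Nodal analysis, taking node 3 as the 0 V reference.
Source V1 fixes V_0 = 15 V.
KCL at each unknown node (sum of currents leaving = 0; resistances in Ω):
  Node 1: (V_1 - 15)/82000 + (V_1 - V_2)/3.6 + (V_1 - 0)/130 = 0
  Node 2: (V_2 - V_1)/3.6 + (V_2 - 0)/4300 = 0
Collecting terms (coefficients in siemens):
  0.2855·V_1 - 0.2778·V_2 = 0.0001829
  0.278·V_2 - 0.2778·V_1 = 0
Determinant D = (0.2855)(0.278) - (-0.2778)(-0.2778) = 0.002207
V_1 = [(0.0001829)(0.278) - (-0.2778)(0)]/D = 0.02305 V
V_2 = [(0.2855)(0) - (0.0001829)(-0.2778)]/D = 0.02303 V
V_th = V_2 - V_3 = 0.02303 - 0 = 0.02303 V
Step 2 — R_th: zero the source — replace V1 by a short circuit (node 3 merges into node 0) — and find the resistance seen between A (node 2) and B (node 0).
Reduce the network between node 2 (A) and node 0 (B) by series/parallel combination:
  Rp1 = R1 ‖ R3 (parallel, both between nodes 0 and 1) = 1/(1/82000 + 1/130) = 129.8 Ω
  Rs1 = R2 + Rp1 (series, joined only at node 1) = 3.6 + 129.8 = 133.4 Ω
  Rp2 = R4 ‖ Rs1 (parallel, both between nodes 0 and 2) = 1/(1/4300 + 1/133.4) = 129.4 Ω
R_th = 129.4 Ω
I_n = V_th/R_th = 0.02303/129.4 = 0.000178 A, and R_n = R_th = 129.4 Ω

Final answer: I_n = 0.000178 A, R_n = 129.4 Ω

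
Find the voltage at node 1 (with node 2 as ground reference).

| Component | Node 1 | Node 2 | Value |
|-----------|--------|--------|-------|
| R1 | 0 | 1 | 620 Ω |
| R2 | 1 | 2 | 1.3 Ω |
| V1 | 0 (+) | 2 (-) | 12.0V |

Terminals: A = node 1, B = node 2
Nodal analysis, taking node 2 as the 0 V reference.
Source V1 fixes V_0 = 12 V.
KCL at each unknown node (sum of currents leaving = 0; resistances in Ω):
  Node 1: (V_1 - 12)/620 + (V_1 - 0)/1.3 = 0
Collecting terms: 0.7708 × V_1 = 0.01935  =>  V_1 = 0.02511 V
The requested potential is V_1 = 0.02511 V.

Final answer: V_1 = 0.02511 V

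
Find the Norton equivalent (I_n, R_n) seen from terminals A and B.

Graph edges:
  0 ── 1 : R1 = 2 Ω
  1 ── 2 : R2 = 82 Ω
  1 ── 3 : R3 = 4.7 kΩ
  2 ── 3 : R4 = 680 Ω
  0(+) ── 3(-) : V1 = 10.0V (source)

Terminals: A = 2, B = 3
Find the Thévenin equivalent first; then I_n = V_th/R_th and R_n = R_th.
Step 1 — V_th is the open-circuit voltage V_A - V_B (nothing connected across the terminals).
Nodal analysis, taking node 3 as the 0 V reference.
Source V1 fixes V_0 = 10 V.
KCL at each unknown node (sum of currents leaving = 0; resistances in Ω):
  Node 1: (V_1 - 10)/2 + (V_1 - V_2)/82 + (V_1 - 0)/4700 = 0
  Node 2: (V_2 - V_1)/82 + (V_2 - 0)/680 = 0
Collecting terms (coefficients in siemens):
  0.5124·V_1 - 0.0122·V_2 = 5
  0.01367·V_2 - 0.0122·V_1 = 0
Determinant D = (0.5124)(0.01367) - (-0.0122)(-0.0122) = 0.006854
V_1 = [(5)(0.01367) - (-0.0122)(0)]/D = 9.97 V
V_2 = [(0.5124)(0) - (5)(-0.0122)]/D = 8.897 V
V_th = V_2 - V_3 = 8.897 - 0 = 8.897 V
Step 2 — R_th: zero the source — replace V1 by a short circuit (node 3 merges into node 0) — and find the resistance seen between A (node 2) and B (node 0).
Reduce the network between node 2 (A) and node 0 (B) by series/parallel combination:
  Rp1 = R1 ‖ R3 (parallel, both between nodes 0 and 1) = 1/(1/2 + 1/4700) = 1.999 Ω
  Rs1 = R2 + Rp1 (series, joined only at node 1) = 82 + 1.999 = 84 Ω
  Rp2 = R4 ‖ Rs1 (parallel, both between nodes 0 and 2) = 1/(1/680 + 1/84) = 74.76 Ω
R_th = 74.76 Ω
I_n = V_th/R_th = 8.897/74.76 = 0.119 A, and R_n = R_th = 74.76 Ω

Final answer: I_n = 0.119 A, R_n = 74.76 Ω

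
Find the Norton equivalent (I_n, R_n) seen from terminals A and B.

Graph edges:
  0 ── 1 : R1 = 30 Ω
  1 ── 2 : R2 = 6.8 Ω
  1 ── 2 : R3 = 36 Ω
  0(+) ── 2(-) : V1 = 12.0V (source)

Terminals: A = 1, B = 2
Find the Thévenin equivalent first; then I_n = V_th/R_th and R_n = R_th.
Step 1 — V_th is the open-circuit voltage V_A - V_B (nothing connected across the terminals).
Nodal analysis, taking node 2 as the 0 V reference.
Source V1 fixes V_0 = 12 V.
KCL at each unknown node (sum of currents leaving = 0; resistances in Ω):
  Node 1: (V_1 - 12)/30 + (V_1 - 0)/6.8 + (V_1 - 0)/36 = 0
Collecting terms: 0.2082 × V_1 = 0.4  =>  V_1 = 1.922 V
V_th = V_1 - V_2 = 1.922 - 0 = 1.922 V
Step 2 — R_th: zero the source — replace V1 by a short circuit (node 2 merges into node 0) — and find the resistance seen between A (node 1) and B (node 0).
Reduce the network between node 1 (A) and node 0 (B) by series/parallel combination:
  Rp1 = R1 ‖ R2 ‖ R3 (parallel, all between nodes 0 and 1) = 1/(1/30 + 1/6.8 + 1/36) = 4.804 Ω
R_th = 4.804 Ω
I_n = V_th/R_th = 1.922/4.804 = 0.4 A, and R_n = R_th = 4.804 Ω

Final answer: I_n = 0.4 A, R_n = 4.804 Ω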